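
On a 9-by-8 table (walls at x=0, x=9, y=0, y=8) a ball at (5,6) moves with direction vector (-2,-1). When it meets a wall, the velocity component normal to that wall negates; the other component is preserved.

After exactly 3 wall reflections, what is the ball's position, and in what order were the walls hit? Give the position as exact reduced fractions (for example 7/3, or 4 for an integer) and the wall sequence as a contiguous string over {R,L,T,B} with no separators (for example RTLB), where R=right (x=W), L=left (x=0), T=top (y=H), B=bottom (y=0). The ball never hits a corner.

1. t=5/2 → L at (0,7/2); v=(2,-1)
2. t=7/2 → B at (7,0); v=(2,1)
3. t=1 → R at (9,1); v=(-2,1)

Final position: (9,1)
Wall sequence: LBR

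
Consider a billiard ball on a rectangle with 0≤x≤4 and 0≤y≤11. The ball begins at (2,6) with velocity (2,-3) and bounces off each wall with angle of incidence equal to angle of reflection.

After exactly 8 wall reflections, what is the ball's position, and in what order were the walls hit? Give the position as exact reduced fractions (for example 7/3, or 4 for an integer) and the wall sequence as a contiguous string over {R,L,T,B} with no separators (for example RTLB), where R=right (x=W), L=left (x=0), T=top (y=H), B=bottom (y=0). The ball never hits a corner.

1. t=1 → R at (4,3); v=(-2,-3)
2. t=1 → B at (2,0); v=(-2,3)
3. t=1 → L at (0,3); v=(2,3)
4. t=2 → R at (4,9); v=(-2,3)
5. t=2/3 → T at (8/3,11); v=(-2,-3)
6. t=4/3 → L at (0,7); v=(2,-3)
7. t=2 → R at (4,1); v=(-2,-3)
8. t=1/3 → B at (10/3,0); v=(-2,3)

Final position: (10/3,0)
Wall sequence: RBLRTLRB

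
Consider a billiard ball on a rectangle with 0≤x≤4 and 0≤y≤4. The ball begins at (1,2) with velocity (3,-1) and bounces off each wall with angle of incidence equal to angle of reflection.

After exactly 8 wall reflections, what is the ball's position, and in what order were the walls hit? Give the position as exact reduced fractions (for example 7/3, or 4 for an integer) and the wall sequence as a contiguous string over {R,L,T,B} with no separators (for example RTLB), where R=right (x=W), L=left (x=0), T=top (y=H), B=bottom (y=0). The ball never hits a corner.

1. t=1 → R at (4,1); v=(-3,-1)
2. t=1 → B at (1,0); v=(-3,1)
3. t=1/3 → L at (0,1/3); v=(3,1)
4. t=4/3 → R at (4,5/3); v=(-3,1)
5. t=4/3 → L at (0,3); v=(3,1)
6. t=1 → T at (3,4); v=(3,-1)
7. t=1/3 → R at (4,11/3); v=(-3,-1)
8. t=4/3 → L at (0,7/3); v=(3,-1)

Final position: (0,7/3)
Wall sequence: RBLRLTRL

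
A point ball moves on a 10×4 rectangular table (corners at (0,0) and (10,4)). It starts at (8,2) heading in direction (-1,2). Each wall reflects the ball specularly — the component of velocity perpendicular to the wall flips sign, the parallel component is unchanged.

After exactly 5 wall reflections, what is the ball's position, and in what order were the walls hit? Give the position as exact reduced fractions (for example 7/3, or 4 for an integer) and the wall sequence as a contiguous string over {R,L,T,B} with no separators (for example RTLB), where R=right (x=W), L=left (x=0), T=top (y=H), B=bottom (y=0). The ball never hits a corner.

Final position: (0,2)
Wall sequence: TBTBL

1. t=1 → T at (7,4); v=(-1,-2)
2. t=2 → B at (5,0); v=(-1,2)
3. t=2 → T at (3,4); v=(-1,-2)
4. t=2 → B at (1,0); v=(-1,2)
5. t=1 → L at (0,2); v=(1,2)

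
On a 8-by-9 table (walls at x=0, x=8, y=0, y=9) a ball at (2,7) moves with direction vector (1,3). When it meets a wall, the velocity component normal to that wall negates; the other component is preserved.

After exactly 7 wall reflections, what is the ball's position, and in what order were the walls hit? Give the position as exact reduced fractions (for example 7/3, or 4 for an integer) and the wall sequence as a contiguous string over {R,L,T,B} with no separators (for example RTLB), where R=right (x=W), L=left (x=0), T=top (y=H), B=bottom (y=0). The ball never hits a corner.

Final position: (0,5)
Wall sequence: TBRTBTL

1. t=2/3 → T at (8/3,9); v=(1,-3)
2. t=3 → B at (17/3,0); v=(1,3)
3. t=7/3 → R at (8,7); v=(-1,3)
4. t=2/3 → T at (22/3,9); v=(-1,-3)
5. t=3 → B at (13/3,0); v=(-1,3)
6. t=3 → T at (4/3,9); v=(-1,-3)
7. t=4/3 → L at (0,5); v=(1,-3)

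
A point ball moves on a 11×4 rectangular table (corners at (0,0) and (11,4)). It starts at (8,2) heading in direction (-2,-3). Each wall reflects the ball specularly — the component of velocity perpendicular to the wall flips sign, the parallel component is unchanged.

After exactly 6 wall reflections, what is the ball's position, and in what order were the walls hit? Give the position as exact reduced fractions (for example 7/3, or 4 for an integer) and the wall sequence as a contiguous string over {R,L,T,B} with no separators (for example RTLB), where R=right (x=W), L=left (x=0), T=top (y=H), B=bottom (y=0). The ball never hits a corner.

1. t=2/3 → B at (20/3,0); v=(-2,3)
2. t=4/3 → T at (4,4); v=(-2,-3)
3. t=4/3 → B at (4/3,0); v=(-2,3)
4. t=2/3 → L at (0,2); v=(2,3)
5. t=2/3 → T at (4/3,4); v=(2,-3)
6. t=4/3 → B at (4,0); v=(2,3)

Final position: (4,0)
Wall sequence: BTBLTB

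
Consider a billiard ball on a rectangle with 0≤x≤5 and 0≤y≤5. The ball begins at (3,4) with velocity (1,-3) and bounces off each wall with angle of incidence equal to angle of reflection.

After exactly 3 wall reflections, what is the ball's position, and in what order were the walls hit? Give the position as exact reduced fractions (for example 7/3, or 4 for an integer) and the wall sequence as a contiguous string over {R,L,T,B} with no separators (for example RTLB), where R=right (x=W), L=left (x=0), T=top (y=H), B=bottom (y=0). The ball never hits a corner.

1. t=4/3 → B at (13/3,0); v=(1,3)
2. t=2/3 → R at (5,2); v=(-1,3)
3. t=1 → T at (4,5); v=(-1,-3)

Final position: (4,5)
Wall sequence: BRT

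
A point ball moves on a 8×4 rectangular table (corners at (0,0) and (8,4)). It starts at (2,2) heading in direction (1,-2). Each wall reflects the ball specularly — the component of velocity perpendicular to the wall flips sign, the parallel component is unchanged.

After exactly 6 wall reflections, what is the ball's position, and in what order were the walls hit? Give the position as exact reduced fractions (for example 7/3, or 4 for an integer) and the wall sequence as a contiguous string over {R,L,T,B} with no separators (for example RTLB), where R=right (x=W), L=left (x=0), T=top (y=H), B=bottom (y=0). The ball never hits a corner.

1. t=1 → B at (3,0); v=(1,2)
2. t=2 → T at (5,4); v=(1,-2)
3. t=2 → B at (7,0); v=(1,2)
4. t=1 → R at (8,2); v=(-1,2)
5. t=1 → T at (7,4); v=(-1,-2)
6. t=2 → B at (5,0); v=(-1,2)

Final position: (5,0)
Wall sequence: BTBRTB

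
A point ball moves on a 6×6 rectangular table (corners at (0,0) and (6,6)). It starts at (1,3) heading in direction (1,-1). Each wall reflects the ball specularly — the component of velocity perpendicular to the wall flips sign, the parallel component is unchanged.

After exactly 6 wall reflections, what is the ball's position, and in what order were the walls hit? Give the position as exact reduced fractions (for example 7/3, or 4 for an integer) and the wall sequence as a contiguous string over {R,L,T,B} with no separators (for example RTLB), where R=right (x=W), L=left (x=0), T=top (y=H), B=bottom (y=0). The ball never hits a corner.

Final position: (6,2)
Wall sequence: BRTLBR

1. t=3 → B at (4,0); v=(1,1)
2. t=2 → R at (6,2); v=(-1,1)
3. t=4 → T at (2,6); v=(-1,-1)
4. t=2 → L at (0,4); v=(1,-1)
5. t=4 → B at (4,0); v=(1,1)
6. t=2 → R at (6,2); v=(-1,1)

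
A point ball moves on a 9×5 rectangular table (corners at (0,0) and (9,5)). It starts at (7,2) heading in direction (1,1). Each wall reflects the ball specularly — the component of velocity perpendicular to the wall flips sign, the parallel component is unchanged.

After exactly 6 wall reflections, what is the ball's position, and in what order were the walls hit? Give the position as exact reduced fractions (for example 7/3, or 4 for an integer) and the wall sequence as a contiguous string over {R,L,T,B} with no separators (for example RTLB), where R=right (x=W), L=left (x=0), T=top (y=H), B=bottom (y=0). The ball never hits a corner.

Final position: (7,0)
Wall sequence: RTBLTB

1. t=2 → R at (9,4); v=(-1,1)
2. t=1 → T at (8,5); v=(-1,-1)
3. t=5 → B at (3,0); v=(-1,1)
4. t=3 → L at (0,3); v=(1,1)
5. t=2 → T at (2,5); v=(1,-1)
6. t=5 → B at (7,0); v=(1,1)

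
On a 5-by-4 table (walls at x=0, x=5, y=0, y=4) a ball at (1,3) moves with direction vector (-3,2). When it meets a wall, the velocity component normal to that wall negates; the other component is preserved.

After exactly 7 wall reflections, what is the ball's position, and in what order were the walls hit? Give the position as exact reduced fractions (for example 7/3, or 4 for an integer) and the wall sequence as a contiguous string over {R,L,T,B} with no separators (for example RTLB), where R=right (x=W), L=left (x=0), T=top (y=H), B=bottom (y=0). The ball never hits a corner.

1. t=1/3 → L at (0,11/3); v=(3,2)
2. t=1/6 → T at (1/2,4); v=(3,-2)
3. t=3/2 → R at (5,1); v=(-3,-2)
4. t=1/2 → B at (7/2,0); v=(-3,2)
5. t=7/6 → L at (0,7/3); v=(3,2)
6. t=5/6 → T at (5/2,4); v=(3,-2)
7. t=5/6 → R at (5,7/3); v=(-3,-2)

Final position: (5,7/3)
Wall sequence: LTRBLTR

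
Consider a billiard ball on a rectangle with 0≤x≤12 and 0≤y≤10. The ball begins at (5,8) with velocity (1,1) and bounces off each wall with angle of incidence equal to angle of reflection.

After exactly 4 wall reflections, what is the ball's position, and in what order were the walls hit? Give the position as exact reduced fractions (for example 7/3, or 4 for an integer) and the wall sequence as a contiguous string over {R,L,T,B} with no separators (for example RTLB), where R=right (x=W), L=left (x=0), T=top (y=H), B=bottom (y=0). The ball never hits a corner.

1. t=2 → T at (7,10); v=(1,-1)
2. t=5 → R at (12,5); v=(-1,-1)
3. t=5 → B at (7,0); v=(-1,1)
4. t=7 → L at (0,7); v=(1,1)

Final position: (0,7)
Wall sequence: TRBL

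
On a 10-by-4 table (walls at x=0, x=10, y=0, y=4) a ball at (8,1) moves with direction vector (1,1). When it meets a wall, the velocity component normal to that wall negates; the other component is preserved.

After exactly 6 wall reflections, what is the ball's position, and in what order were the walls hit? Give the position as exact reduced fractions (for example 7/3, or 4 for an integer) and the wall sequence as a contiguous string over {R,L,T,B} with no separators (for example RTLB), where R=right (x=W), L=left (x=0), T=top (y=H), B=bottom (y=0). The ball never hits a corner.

Final position: (3,0)
Wall sequence: RTBTLB

1. t=2 → R at (10,3); v=(-1,1)
2. t=1 → T at (9,4); v=(-1,-1)
3. t=4 → B at (5,0); v=(-1,1)
4. t=4 → T at (1,4); v=(-1,-1)
5. t=1 → L at (0,3); v=(1,-1)
6. t=3 → B at (3,0); v=(1,1)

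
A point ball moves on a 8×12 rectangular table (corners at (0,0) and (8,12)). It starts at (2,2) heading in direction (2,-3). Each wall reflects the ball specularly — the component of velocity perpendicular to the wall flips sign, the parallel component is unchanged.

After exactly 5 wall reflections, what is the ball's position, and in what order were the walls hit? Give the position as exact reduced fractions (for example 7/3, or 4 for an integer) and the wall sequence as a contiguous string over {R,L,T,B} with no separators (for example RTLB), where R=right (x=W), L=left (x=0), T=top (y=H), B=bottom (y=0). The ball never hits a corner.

Final position: (10/3,0)
Wall sequence: BRTLB

1. t=2/3 → B at (10/3,0); v=(2,3)
2. t=7/3 → R at (8,7); v=(-2,3)
3. t=5/3 → T at (14/3,12); v=(-2,-3)
4. t=7/3 → L at (0,5); v=(2,-3)
5. t=5/3 → B at (10/3,0); v=(2,3)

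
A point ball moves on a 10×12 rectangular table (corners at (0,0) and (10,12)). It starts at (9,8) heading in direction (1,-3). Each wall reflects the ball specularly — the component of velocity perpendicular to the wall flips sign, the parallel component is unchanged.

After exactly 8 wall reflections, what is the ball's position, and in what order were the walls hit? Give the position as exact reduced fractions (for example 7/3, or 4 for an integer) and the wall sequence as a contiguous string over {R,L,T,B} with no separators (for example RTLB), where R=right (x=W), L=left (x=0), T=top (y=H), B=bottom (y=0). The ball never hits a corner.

1. t=1 → R at (10,5); v=(-1,-3)
2. t=5/3 → B at (25/3,0); v=(-1,3)
3. t=4 → T at (13/3,12); v=(-1,-3)
4. t=4 → B at (1/3,0); v=(-1,3)
5. t=1/3 → L at (0,1); v=(1,3)
6. t=11/3 → T at (11/3,12); v=(1,-3)
7. t=4 → B at (23/3,0); v=(1,3)
8. t=7/3 → R at (10,7); v=(-1,3)

Final position: (10,7)
Wall sequence: RBTBLTBR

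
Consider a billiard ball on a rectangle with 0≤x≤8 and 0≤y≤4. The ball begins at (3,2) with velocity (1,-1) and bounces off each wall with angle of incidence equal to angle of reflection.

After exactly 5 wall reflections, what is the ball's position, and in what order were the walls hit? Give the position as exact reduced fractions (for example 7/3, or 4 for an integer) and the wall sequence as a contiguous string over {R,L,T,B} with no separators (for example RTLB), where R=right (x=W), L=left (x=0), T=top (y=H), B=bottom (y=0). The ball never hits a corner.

1. t=2 → B at (5,0); v=(1,1)
2. t=3 → R at (8,3); v=(-1,1)
3. t=1 → T at (7,4); v=(-1,-1)
4. t=4 → B at (3,0); v=(-1,1)
5. t=3 → L at (0,3); v=(1,1)

Final position: (0,3)
Wall sequence: BRTBL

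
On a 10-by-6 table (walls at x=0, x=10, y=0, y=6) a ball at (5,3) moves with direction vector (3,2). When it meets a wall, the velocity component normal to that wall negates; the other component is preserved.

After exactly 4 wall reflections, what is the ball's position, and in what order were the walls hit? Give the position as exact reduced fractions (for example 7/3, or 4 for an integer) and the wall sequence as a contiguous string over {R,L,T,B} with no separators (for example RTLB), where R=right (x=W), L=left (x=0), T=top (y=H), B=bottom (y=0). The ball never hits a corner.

1. t=3/2 → T at (19/2,6); v=(3,-2)
2. t=1/6 → R at (10,17/3); v=(-3,-2)
3. t=17/6 → B at (3/2,0); v=(-3,2)
4. t=1/2 → L at (0,1); v=(3,2)

Final position: (0,1)
Wall sequence: TRBL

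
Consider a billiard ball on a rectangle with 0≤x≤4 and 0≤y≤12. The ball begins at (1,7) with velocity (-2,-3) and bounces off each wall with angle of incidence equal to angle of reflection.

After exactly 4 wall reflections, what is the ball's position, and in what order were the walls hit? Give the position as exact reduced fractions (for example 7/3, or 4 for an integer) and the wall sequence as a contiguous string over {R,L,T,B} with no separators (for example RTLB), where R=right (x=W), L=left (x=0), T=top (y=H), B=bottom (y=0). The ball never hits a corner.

Final position: (0,13/2)
Wall sequence: LBRL

1. t=1/2 → L at (0,11/2); v=(2,-3)
2. t=11/6 → B at (11/3,0); v=(2,3)
3. t=1/6 → R at (4,1/2); v=(-2,3)
4. t=2 → L at (0,13/2); v=(2,3)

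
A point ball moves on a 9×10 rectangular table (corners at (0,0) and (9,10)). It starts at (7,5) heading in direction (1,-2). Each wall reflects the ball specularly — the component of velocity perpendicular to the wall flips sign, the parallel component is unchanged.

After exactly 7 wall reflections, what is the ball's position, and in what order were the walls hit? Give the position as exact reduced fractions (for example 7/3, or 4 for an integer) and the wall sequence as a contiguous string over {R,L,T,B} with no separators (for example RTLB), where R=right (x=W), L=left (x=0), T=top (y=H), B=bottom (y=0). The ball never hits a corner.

Final position: (9,5)
Wall sequence: RBTLBTR

1. t=2 → R at (9,1); v=(-1,-2)
2. t=1/2 → B at (17/2,0); v=(-1,2)
3. t=5 → T at (7/2,10); v=(-1,-2)
4. t=7/2 → L at (0,3); v=(1,-2)
5. t=3/2 → B at (3/2,0); v=(1,2)
6. t=5 → T at (13/2,10); v=(1,-2)
7. t=5/2 → R at (9,5); v=(-1,-2)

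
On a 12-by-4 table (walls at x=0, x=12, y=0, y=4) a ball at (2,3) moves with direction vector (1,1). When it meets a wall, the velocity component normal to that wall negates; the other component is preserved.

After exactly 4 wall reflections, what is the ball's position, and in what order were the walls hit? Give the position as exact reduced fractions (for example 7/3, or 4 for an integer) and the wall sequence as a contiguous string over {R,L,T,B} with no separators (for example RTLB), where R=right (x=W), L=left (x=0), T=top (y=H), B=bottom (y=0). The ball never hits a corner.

1. t=1 → T at (3,4); v=(1,-1)
2. t=4 → B at (7,0); v=(1,1)
3. t=4 → T at (11,4); v=(1,-1)
4. t=1 → R at (12,3); v=(-1,-1)

Final position: (12,3)
Wall sequence: TBTR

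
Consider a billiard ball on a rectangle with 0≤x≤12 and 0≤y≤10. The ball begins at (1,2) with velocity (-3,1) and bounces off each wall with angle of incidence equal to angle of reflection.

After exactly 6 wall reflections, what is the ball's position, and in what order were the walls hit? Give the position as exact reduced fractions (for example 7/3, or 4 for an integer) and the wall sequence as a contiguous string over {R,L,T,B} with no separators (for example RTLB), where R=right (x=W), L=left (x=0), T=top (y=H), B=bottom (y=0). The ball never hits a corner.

1. t=1/3 → L at (0,7/3); v=(3,1)
2. t=4 → R at (12,19/3); v=(-3,1)
3. t=11/3 → T at (1,10); v=(-3,-1)
4. t=1/3 → L at (0,29/3); v=(3,-1)
5. t=4 → R at (12,17/3); v=(-3,-1)
6. t=4 → L at (0,5/3); v=(3,-1)

Final position: (0,5/3)
Wall sequence: LRTLRL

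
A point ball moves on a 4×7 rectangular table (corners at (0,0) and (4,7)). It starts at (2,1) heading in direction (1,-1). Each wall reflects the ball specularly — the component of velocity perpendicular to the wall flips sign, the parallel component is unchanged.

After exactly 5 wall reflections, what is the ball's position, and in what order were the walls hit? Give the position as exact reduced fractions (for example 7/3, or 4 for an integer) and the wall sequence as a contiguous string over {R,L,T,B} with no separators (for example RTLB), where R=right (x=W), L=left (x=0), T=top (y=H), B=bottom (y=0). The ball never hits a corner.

Final position: (4,5)
Wall sequence: BRLTR

1. t=1 → B at (3,0); v=(1,1)
2. t=1 → R at (4,1); v=(-1,1)
3. t=4 → L at (0,5); v=(1,1)
4. t=2 → T at (2,7); v=(1,-1)
5. t=2 → R at (4,5); v=(-1,-1)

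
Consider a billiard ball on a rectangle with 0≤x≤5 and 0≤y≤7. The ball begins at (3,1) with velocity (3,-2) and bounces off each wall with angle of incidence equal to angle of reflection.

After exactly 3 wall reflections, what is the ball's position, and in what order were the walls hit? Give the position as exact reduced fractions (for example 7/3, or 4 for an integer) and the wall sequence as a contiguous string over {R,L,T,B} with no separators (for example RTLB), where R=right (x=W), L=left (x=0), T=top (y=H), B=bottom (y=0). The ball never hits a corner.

1. t=1/2 → B at (9/2,0); v=(3,2)
2. t=1/6 → R at (5,1/3); v=(-3,2)
3. t=5/3 → L at (0,11/3); v=(3,2)

Final position: (0,11/3)
Wall sequence: BRL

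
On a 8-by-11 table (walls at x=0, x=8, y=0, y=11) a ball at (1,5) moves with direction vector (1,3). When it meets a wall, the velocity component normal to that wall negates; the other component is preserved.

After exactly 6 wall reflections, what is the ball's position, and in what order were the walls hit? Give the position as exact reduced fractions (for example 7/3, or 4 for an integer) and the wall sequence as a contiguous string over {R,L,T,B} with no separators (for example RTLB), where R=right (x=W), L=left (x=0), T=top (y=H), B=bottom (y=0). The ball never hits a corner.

1. t=2 → T at (3,11); v=(1,-3)
2. t=11/3 → B at (20/3,0); v=(1,3)
3. t=4/3 → R at (8,4); v=(-1,3)
4. t=7/3 → T at (17/3,11); v=(-1,-3)
5. t=11/3 → B at (2,0); v=(-1,3)
6. t=2 → L at (0,6); v=(1,3)

Final position: (0,6)
Wall sequence: TBRTBL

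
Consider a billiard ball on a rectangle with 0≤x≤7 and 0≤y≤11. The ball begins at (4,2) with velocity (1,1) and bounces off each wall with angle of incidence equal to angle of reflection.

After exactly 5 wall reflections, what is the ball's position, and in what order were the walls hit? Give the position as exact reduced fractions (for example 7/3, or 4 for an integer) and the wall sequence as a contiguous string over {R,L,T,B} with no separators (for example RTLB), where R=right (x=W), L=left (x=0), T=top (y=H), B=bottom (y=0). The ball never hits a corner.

1. t=3 → R at (7,5); v=(-1,1)
2. t=6 → T at (1,11); v=(-1,-1)
3. t=1 → L at (0,10); v=(1,-1)
4. t=7 → R at (7,3); v=(-1,-1)
5. t=3 → B at (4,0); v=(-1,1)

Final position: (4,0)
Wall sequence: RTLRB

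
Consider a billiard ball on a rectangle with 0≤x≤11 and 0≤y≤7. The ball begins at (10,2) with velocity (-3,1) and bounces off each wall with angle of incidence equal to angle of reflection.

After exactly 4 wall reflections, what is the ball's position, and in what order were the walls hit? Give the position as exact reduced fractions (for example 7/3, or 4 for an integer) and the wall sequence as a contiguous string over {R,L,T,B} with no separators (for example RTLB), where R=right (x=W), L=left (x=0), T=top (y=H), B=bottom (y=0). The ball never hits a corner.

1. t=10/3 → L at (0,16/3); v=(3,1)
2. t=5/3 → T at (5,7); v=(3,-1)
3. t=2 → R at (11,5); v=(-3,-1)
4. t=11/3 → L at (0,4/3); v=(3,-1)

Final position: (0,4/3)
Wall sequence: LTRL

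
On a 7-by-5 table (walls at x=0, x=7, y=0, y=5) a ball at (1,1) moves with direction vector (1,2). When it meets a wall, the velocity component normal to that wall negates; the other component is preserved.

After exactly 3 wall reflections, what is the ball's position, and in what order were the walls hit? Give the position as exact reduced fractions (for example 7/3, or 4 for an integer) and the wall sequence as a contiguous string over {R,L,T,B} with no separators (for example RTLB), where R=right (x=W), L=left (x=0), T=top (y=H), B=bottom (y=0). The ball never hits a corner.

1. t=2 → T at (3,5); v=(1,-2)
2. t=5/2 → B at (11/2,0); v=(1,2)
3. t=3/2 → R at (7,3); v=(-1,2)

Final position: (7,3)
Wall sequence: TBR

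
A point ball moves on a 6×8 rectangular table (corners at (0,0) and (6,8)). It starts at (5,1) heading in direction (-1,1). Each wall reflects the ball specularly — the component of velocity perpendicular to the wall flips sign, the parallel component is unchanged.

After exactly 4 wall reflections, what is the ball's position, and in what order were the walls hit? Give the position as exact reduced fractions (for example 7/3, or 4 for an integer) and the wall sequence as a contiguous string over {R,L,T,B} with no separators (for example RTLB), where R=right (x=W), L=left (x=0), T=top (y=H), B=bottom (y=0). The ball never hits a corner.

Final position: (2,0)
Wall sequence: LTRB

1. t=5 → L at (0,6); v=(1,1)
2. t=2 → T at (2,8); v=(1,-1)
3. t=4 → R at (6,4); v=(-1,-1)
4. t=4 → B at (2,0); v=(-1,1)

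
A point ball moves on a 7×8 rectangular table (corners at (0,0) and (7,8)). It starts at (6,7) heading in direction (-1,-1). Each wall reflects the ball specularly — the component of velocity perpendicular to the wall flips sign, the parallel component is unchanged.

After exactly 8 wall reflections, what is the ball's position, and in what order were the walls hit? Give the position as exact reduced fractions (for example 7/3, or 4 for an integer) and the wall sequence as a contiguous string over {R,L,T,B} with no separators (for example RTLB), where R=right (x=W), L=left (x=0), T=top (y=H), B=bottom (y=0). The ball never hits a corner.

Final position: (3,8)
Wall sequence: LBRTLBRT

1. t=6 → L at (0,1); v=(1,-1)
2. t=1 → B at (1,0); v=(1,1)
3. t=6 → R at (7,6); v=(-1,1)
4. t=2 → T at (5,8); v=(-1,-1)
5. t=5 → L at (0,3); v=(1,-1)
6. t=3 → B at (3,0); v=(1,1)
7. t=4 → R at (7,4); v=(-1,1)
8. t=4 → T at (3,8); v=(-1,-1)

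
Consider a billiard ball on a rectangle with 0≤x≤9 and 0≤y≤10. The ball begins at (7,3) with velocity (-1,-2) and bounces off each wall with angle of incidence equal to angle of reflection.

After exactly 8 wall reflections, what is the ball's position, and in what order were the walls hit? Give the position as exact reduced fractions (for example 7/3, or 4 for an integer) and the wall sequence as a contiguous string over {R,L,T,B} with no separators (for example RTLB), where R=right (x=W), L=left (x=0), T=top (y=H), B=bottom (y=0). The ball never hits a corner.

Final position: (0,7)
Wall sequence: BTLBRTBL

1. t=3/2 → B at (11/2,0); v=(-1,2)
2. t=5 → T at (1/2,10); v=(-1,-2)
3. t=1/2 → L at (0,9); v=(1,-2)
4. t=9/2 → B at (9/2,0); v=(1,2)
5. t=9/2 → R at (9,9); v=(-1,2)
6. t=1/2 → T at (17/2,10); v=(-1,-2)
7. t=5 → B at (7/2,0); v=(-1,2)
8. t=7/2 → L at (0,7); v=(1,2)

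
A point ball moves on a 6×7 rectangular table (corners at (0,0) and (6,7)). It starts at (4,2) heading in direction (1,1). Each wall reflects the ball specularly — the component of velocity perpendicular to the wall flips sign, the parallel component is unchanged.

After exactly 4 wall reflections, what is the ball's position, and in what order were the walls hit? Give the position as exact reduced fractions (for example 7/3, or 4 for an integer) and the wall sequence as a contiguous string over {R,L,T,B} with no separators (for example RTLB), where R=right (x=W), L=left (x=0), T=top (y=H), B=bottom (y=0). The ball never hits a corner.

1. t=2 → R at (6,4); v=(-1,1)
2. t=3 → T at (3,7); v=(-1,-1)
3. t=3 → L at (0,4); v=(1,-1)
4. t=4 → B at (4,0); v=(1,1)

Final position: (4,0)
Wall sequence: RTLB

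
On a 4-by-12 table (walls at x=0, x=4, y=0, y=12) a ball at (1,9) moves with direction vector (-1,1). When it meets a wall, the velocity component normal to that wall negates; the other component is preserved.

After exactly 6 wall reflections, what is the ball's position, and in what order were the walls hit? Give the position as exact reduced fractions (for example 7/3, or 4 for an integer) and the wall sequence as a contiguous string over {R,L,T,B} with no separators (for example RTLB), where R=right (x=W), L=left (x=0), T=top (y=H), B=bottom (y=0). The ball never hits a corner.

1. t=1 → L at (0,10); v=(1,1)
2. t=2 → T at (2,12); v=(1,-1)
3. t=2 → R at (4,10); v=(-1,-1)
4. t=4 → L at (0,6); v=(1,-1)
5. t=4 → R at (4,2); v=(-1,-1)
6. t=2 → B at (2,0); v=(-1,1)

Final position: (2,0)
Wall sequence: LTRLRB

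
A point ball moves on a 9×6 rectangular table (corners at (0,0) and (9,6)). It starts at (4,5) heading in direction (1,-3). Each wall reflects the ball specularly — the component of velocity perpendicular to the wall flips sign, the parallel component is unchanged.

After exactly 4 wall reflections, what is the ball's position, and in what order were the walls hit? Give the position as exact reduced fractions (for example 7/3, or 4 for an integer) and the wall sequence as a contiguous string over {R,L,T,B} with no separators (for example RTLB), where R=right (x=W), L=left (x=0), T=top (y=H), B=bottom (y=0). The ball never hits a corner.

1. t=5/3 → B at (17/3,0); v=(1,3)
2. t=2 → T at (23/3,6); v=(1,-3)
3. t=4/3 → R at (9,2); v=(-1,-3)
4. t=2/3 → B at (25/3,0); v=(-1,3)

Final position: (25/3,0)
Wall sequence: BTRB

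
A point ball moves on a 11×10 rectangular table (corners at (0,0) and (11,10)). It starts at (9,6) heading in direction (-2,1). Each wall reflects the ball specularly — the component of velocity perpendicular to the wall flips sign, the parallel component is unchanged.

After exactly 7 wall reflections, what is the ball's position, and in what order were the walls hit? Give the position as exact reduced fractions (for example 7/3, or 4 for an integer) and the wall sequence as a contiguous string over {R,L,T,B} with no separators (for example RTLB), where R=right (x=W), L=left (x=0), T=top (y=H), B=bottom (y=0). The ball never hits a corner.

Final position: (5,10)
Wall sequence: TLRBLRT

1. t=4 → T at (1,10); v=(-2,-1)
2. t=1/2 → L at (0,19/2); v=(2,-1)
3. t=11/2 → R at (11,4); v=(-2,-1)
4. t=4 → B at (3,0); v=(-2,1)
5. t=3/2 → L at (0,3/2); v=(2,1)
6. t=11/2 → R at (11,7); v=(-2,1)
7. t=3 → T at (5,10); v=(-2,-1)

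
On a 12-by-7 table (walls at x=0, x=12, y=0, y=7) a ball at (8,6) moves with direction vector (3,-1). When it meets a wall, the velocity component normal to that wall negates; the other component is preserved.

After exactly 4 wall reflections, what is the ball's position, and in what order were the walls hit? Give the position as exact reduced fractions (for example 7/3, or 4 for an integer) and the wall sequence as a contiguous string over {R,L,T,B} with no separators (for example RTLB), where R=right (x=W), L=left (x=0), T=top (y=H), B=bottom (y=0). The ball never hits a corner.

Final position: (12,10/3)
Wall sequence: RLBR

1. t=4/3 → R at (12,14/3); v=(-3,-1)
2. t=4 → L at (0,2/3); v=(3,-1)
3. t=2/3 → B at (2,0); v=(3,1)
4. t=10/3 → R at (12,10/3); v=(-3,1)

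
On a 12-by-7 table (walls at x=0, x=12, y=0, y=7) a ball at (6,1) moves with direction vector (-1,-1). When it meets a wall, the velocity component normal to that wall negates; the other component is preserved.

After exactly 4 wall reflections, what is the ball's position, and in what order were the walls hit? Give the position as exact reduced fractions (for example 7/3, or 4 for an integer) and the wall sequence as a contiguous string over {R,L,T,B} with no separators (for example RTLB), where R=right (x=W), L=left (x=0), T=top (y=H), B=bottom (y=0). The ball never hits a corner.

1. t=1 → B at (5,0); v=(-1,1)
2. t=5 → L at (0,5); v=(1,1)
3. t=2 → T at (2,7); v=(1,-1)
4. t=7 → B at (9,0); v=(1,1)

Final position: (9,0)
Wall sequence: BLTB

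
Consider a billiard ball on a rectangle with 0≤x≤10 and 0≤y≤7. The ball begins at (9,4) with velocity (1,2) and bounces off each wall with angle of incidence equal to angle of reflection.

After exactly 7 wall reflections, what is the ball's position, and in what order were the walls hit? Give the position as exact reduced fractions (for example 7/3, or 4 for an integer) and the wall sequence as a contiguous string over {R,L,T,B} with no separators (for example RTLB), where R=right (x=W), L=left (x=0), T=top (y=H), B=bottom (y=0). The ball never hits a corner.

1. t=1 → R at (10,6); v=(-1,2)
2. t=1/2 → T at (19/2,7); v=(-1,-2)
3. t=7/2 → B at (6,0); v=(-1,2)
4. t=7/2 → T at (5/2,7); v=(-1,-2)
5. t=5/2 → L at (0,2); v=(1,-2)
6. t=1 → B at (1,0); v=(1,2)
7. t=7/2 → T at (9/2,7); v=(1,-2)

Final position: (9/2,7)
Wall sequence: RTBTLBT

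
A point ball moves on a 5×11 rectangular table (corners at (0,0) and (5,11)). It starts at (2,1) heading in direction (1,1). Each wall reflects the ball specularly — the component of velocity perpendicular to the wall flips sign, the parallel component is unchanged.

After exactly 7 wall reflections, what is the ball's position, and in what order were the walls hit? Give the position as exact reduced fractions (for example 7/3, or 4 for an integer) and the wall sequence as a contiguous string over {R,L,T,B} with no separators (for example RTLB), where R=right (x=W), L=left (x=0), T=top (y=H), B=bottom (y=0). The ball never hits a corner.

Final position: (5,2)
Wall sequence: RLTRLBR

1. t=3 → R at (5,4); v=(-1,1)
2. t=5 → L at (0,9); v=(1,1)
3. t=2 → T at (2,11); v=(1,-1)
4. t=3 → R at (5,8); v=(-1,-1)
5. t=5 → L at (0,3); v=(1,-1)
6. t=3 → B at (3,0); v=(1,1)
7. t=2 → R at (5,2); v=(-1,1)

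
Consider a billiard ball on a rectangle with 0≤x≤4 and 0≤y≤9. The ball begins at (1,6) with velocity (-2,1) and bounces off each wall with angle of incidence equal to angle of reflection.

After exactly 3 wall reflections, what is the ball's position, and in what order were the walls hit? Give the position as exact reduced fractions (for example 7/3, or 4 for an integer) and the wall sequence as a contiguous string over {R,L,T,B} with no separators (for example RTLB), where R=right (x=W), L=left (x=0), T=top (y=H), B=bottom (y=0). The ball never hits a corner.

Final position: (3,9)
Wall sequence: LRT

1. t=1/2 → L at (0,13/2); v=(2,1)
2. t=2 → R at (4,17/2); v=(-2,1)
3. t=1/2 → T at (3,9); v=(-2,-1)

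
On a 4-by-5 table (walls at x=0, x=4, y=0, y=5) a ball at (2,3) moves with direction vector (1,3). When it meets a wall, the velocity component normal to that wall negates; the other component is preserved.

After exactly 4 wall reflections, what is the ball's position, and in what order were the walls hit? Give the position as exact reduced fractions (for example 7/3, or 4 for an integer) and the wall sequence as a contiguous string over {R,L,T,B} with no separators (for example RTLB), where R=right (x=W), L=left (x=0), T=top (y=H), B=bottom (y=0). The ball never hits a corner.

1. t=2/3 → T at (8/3,5); v=(1,-3)
2. t=4/3 → R at (4,1); v=(-1,-3)
3. t=1/3 → B at (11/3,0); v=(-1,3)
4. t=5/3 → T at (2,5); v=(-1,-3)

Final position: (2,5)
Wall sequence: TRBT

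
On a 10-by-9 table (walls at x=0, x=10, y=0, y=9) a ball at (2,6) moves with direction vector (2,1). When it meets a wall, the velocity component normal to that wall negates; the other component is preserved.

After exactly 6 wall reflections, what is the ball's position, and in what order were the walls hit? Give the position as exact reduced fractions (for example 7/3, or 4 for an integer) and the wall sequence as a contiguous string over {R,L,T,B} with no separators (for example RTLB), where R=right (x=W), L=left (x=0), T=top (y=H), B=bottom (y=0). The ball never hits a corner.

Final position: (0,7)
Wall sequence: TRLBRL

1. t=3 → T at (8,9); v=(2,-1)
2. t=1 → R at (10,8); v=(-2,-1)
3. t=5 → L at (0,3); v=(2,-1)
4. t=3 → B at (6,0); v=(2,1)
5. t=2 → R at (10,2); v=(-2,1)
6. t=5 → L at (0,7); v=(2,1)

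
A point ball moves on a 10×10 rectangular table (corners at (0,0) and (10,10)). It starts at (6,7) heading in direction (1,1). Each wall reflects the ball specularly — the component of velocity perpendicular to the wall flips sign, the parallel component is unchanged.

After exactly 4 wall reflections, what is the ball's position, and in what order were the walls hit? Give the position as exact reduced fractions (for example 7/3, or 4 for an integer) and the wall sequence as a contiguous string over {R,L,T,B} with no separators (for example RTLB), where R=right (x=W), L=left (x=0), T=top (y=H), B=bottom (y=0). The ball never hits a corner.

Final position: (0,1)
Wall sequence: TRBL

1. t=3 → T at (9,10); v=(1,-1)
2. t=1 → R at (10,9); v=(-1,-1)
3. t=9 → B at (1,0); v=(-1,1)
4. t=1 → L at (0,1); v=(1,1)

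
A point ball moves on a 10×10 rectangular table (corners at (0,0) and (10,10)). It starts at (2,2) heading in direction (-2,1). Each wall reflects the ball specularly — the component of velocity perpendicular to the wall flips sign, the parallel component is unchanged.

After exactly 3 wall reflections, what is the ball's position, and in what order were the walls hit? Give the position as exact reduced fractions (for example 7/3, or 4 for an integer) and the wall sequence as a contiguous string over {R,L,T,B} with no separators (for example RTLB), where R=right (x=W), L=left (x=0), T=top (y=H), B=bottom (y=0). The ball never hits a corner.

1. t=1 → L at (0,3); v=(2,1)
2. t=5 → R at (10,8); v=(-2,1)
3. t=2 → T at (6,10); v=(-2,-1)

Final position: (6,10)
Wall sequence: LRT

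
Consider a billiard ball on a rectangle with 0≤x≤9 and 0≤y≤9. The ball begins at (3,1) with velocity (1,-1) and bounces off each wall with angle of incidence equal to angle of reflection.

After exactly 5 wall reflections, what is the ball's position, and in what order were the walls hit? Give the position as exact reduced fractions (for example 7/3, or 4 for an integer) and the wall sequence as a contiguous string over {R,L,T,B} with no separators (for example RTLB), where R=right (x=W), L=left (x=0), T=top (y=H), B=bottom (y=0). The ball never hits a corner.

1. t=1 → B at (4,0); v=(1,1)
2. t=5 → R at (9,5); v=(-1,1)
3. t=4 → T at (5,9); v=(-1,-1)
4. t=5 → L at (0,4); v=(1,-1)
5. t=4 → B at (4,0); v=(1,1)

Final position: (4,0)
Wall sequence: BRTLB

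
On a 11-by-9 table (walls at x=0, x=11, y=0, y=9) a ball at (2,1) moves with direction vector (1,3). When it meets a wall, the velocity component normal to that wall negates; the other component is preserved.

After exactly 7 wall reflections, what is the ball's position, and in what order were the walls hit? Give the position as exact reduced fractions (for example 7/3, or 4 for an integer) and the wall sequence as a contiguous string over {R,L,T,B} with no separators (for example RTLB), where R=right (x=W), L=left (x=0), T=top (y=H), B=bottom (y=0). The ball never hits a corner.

1. t=8/3 → T at (14/3,9); v=(1,-3)
2. t=3 → B at (23/3,0); v=(1,3)
3. t=3 → T at (32/3,9); v=(1,-3)
4. t=1/3 → R at (11,8); v=(-1,-3)
5. t=8/3 → B at (25/3,0); v=(-1,3)
6. t=3 → T at (16/3,9); v=(-1,-3)
7. t=3 → B at (7/3,0); v=(-1,3)

Final position: (7/3,0)
Wall sequence: TBTRBTB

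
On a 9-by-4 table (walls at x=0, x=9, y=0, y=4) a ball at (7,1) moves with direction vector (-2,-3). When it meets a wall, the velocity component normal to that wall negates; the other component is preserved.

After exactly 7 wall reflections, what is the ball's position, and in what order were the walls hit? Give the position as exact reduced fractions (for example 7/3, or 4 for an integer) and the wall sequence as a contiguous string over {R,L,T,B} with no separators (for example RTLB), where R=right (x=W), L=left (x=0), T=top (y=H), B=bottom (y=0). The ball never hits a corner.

1. t=1/3 → B at (19/3,0); v=(-2,3)
2. t=4/3 → T at (11/3,4); v=(-2,-3)
3. t=4/3 → B at (1,0); v=(-2,3)
4. t=1/2 → L at (0,3/2); v=(2,3)
5. t=5/6 → T at (5/3,4); v=(2,-3)
6. t=4/3 → B at (13/3,0); v=(2,3)
7. t=4/3 → T at (7,4); v=(2,-3)

Final position: (7,4)
Wall sequence: BTBLTBT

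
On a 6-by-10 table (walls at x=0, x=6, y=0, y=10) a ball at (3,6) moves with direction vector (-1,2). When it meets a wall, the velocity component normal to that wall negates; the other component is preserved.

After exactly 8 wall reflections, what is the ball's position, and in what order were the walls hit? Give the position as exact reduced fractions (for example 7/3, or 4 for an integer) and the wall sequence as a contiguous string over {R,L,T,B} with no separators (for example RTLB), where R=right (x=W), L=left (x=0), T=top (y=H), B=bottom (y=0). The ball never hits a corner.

Final position: (6,8)
Wall sequence: TLBRTLBR

1. t=2 → T at (1,10); v=(-1,-2)
2. t=1 → L at (0,8); v=(1,-2)
3. t=4 → B at (4,0); v=(1,2)
4. t=2 → R at (6,4); v=(-1,2)
5. t=3 → T at (3,10); v=(-1,-2)
6. t=3 → L at (0,4); v=(1,-2)
7. t=2 → B at (2,0); v=(1,2)
8. t=4 → R at (6,8); v=(-1,2)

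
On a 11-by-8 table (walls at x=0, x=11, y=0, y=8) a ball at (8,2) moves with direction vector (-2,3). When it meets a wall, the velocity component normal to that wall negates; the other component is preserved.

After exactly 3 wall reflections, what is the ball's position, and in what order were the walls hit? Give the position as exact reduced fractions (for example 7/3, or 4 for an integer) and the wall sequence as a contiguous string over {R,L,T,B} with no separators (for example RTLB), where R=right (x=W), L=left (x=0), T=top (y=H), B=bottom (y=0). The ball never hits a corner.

Final position: (4/3,0)
Wall sequence: TLB

1. t=2 → T at (4,8); v=(-2,-3)
2. t=2 → L at (0,2); v=(2,-3)
3. t=2/3 → B at (4/3,0); v=(2,3)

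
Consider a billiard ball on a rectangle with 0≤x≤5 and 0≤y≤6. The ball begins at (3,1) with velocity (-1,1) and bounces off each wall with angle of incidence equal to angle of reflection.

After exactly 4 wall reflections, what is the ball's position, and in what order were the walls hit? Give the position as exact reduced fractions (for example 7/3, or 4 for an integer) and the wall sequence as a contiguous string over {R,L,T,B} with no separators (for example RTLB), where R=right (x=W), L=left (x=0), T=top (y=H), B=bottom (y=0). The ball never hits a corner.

Final position: (2,0)
Wall sequence: LTRB

1. t=3 → L at (0,4); v=(1,1)
2. t=2 → T at (2,6); v=(1,-1)
3. t=3 → R at (5,3); v=(-1,-1)
4. t=3 → B at (2,0); v=(-1,1)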